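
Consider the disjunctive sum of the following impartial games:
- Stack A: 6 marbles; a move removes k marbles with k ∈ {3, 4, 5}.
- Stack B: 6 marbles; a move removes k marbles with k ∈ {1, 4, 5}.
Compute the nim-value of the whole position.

For stack A, compute g(0), g(1), … with moves {3, 4, 5}:
k:     0  1  2  3  4  5  6
g(k):  0  0  0  1  1  1  2
So g(6) = 2.
For stack B, compute g(0), g(1), … with moves {1, 4, 5}:
g(0) = mex{} = 0
g(1) = mex{0} = 1
g(2) = mex{1} = 0
g(3) = mex{0} = 1
g(4) = mex{0,1} = 2
g(5) = mex{0,1,2} = 3
g(6) = mex{0,1,3} = 2
So g(6) = 2.
The value of a disjunctive sum is the nim-sum of the parts.
Combined value = 2 XOR 2 = 0.

0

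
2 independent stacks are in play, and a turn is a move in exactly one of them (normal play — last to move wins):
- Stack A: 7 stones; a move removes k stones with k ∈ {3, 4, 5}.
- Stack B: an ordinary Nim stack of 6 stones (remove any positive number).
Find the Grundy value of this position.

4

Grundy values for stack A (subtraction set {3, 4, 5}):
k:     0  1  2  3  4  5  6  7
g(k):  0  0  0  1  1  1  2  2
So g(7) = 2.
Stack B is a plain Nim stack of size 6, so its Grundy value is 6.
The value of a disjunctive sum is the nim-sum of the parts.
Combined value = 2 XOR 6 = 4.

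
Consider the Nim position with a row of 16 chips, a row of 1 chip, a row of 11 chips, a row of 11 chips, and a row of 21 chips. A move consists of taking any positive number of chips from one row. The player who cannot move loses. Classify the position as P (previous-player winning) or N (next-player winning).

N-position

Nim-sum: 16 ^ 1 ^ 11 ^ 11 ^ 21 = 4.
The nim-sum is 4 ≠ 0, so this is an N-position: the player to move can win.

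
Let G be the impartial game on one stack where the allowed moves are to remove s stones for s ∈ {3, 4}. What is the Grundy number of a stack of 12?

Grundy values for subtraction set {3, 4}:
g(0) = mex{} = 0
g(1) = mex{} = 0
g(2) = mex{} = 0
g(3) = mex{0} = 1
g(4) = mex{0} = 1
g(5) = mex{0} = 1
g(6) = mex{0,1} = 2
g(7) = mex{1} = 0
g(8) = mex{1} = 0
g(9) = mex{1,2} = 0
g(10) = mex{0,2} = 1
g(11) = mex{0} = 1
g(12) = mex{0} = 1
So g(12) = 1.

1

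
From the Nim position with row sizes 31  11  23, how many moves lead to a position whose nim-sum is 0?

3

Bitwise XOR of the heap sizes:
  11111  (31)
  01011  (11)
  10111  (23)
  -----
  00011  (3)
The overall nim-sum is X = 3. A row of size p has a winning move iff p XOR X < p (reduce it to p XOR X).
  31: 31 XOR 3 = 28 < 31 — winning move (to 28).
  11: 11 XOR 3 = 8 < 11 — winning move (to 8).
  23: 23 XOR 3 = 20 < 23 — winning move (to 20).
That gives 3 winning moves.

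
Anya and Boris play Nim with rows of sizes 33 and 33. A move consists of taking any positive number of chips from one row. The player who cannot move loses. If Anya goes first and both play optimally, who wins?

Nim-sum: 33 ^ 33 = 0.
The nim-sum is 0, so this is a P-position: the player to move is in a losing position under optimal play; Anya is about to move from it and so loses — Boris wins.

Boris wins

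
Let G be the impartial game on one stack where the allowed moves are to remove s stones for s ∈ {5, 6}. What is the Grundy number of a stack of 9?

1

Compute g(0), g(1), … for moves {5, 6}:
k:     0  1  2  3  4  5  6  7  8  9
g(k):  0  0  0  0  0  1  1  1  1  1
So g(9) = 1.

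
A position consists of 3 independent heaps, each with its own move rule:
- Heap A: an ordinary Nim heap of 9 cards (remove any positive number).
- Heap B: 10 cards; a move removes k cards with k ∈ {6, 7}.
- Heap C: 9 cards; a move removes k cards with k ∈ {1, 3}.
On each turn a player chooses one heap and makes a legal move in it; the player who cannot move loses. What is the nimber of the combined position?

Heap A is a plain Nim heap of size 9, so its Grundy value is 9.
Build the Grundy sequence for heap B with g(k) = mex{g(k−s) : s ∈ {6, 7}, s ≤ k}:
k:     0  1  2  3  4  5  6  7  8  9 10
g(k):  0  0  0  0  0  0  1  1  1  1  1
So g(10) = 1.
Grundy values for heap C (subtraction set {1, 3}):
k:     0  1  2  3  4  5  6  7  8  9
g(k):  0  1  0  1  0  1  0  1  0  1
So g(9) = 1.
By the Sprague-Grundy theorem, the Grundy value of a sum of independent games is the XOR of the component values.
Combined value = 9 ⊕ 1 ⊕ 1 = 9.

9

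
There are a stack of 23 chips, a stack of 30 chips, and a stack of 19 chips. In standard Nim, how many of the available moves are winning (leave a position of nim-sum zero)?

3

Nim-sum: 23 ⊕ 30 ⊕ 19 = 26.
The overall nim-sum is X = 26. A stack of size p has a winning move iff p XOR X < p (reduce it to p XOR X).
  23: 23 XOR 26 = 13 < 23 — winning move (to 13).
  30: 30 XOR 26 = 4 < 30 — winning move (to 4).
  19: 19 XOR 26 = 9 < 19 — winning move (to 9).
That gives 3 winning moves.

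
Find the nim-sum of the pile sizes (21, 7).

Nim-sum: 21 XOR 7 = 18.

18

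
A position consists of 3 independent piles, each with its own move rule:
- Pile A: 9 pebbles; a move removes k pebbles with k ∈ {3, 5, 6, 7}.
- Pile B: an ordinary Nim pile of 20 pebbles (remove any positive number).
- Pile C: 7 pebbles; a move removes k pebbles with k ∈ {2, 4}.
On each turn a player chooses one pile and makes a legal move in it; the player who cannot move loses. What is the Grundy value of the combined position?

23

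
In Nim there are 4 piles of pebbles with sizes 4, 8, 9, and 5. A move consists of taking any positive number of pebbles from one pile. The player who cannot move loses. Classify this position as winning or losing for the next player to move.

Losing position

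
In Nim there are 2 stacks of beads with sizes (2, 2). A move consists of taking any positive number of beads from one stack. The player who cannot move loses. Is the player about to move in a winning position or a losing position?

Write each in binary and XOR column by column:
  10  (2)
  10  (2)
  --
  00  (0)
The nim-sum is 0, so this is a P-position: the player to move is in a losing position under optimal play.

Losing position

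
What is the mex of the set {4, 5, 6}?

0 is not in the set, so the mex is 0.

0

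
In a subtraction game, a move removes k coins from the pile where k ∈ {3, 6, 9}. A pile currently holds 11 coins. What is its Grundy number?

Compute g(0), g(1), … for moves {3, 6, 9}:
k:     0  1  2  3  4  5  6  7  8  9 10 11
g(k):  0  0  0  1  1  1  2  2  2  3  3  3
So g(11) = 3.

3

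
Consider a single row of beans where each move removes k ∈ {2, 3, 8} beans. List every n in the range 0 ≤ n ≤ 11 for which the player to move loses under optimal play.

0, 1, 5, 6, 10, 11

Build the Grundy sequence with g(k) = mex{g(k−s) : s ∈ {2, 3, 8}, s ≤ k}:
g(0) = mex{} = 0
g(1) = mex{} = 0
g(2) = mex{0} = 1
g(3) = mex{0} = 1
g(4) = mex{0,1} = 2
g(5) = mex{1} = 0
g(6) = mex{1,2} = 0
g(7) = mex{0,2} = 1
g(8) = mex{0} = 1
g(9) = mex{0,1} = 2
g(10) = mex{1} = 0
g(11) = mex{1,2} = 0
The P-positions (g = 0) in 0..11 are 0, 1, 5, 6, 10, 11.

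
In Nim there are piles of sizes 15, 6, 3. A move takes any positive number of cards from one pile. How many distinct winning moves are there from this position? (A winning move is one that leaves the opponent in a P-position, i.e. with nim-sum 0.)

1

Compute the nim-sum pairwise:
15 ^ 6 = 9
9 ^ 3 = 10
The overall nim-sum is X = 10. A pile of size p has a winning move iff p XOR X < p (reduce it to p XOR X).
  15: 15 XOR 10 = 5 < 15 — winning move (to 5).
  6: 6 XOR 10 = 12 ≥ 6 — no move.
  3: 3 XOR 10 = 9 ≥ 3 — no move.
That gives 1 winning move.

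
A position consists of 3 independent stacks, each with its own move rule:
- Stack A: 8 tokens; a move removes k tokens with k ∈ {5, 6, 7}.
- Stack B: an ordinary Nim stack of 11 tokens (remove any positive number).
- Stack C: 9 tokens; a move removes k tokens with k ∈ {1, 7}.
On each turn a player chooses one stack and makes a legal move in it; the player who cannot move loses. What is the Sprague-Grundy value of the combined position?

11

Build the Grundy sequence for stack A with g(k) = mex{g(k−s) : s ∈ {5, 6, 7}, s ≤ k}:
g(0) = mex{} = 0
g(1) = mex{} = 0
g(2) = mex{} = 0
g(3) = mex{} = 0
g(4) = mex{} = 0
g(5) = mex{0} = 1
g(6) = mex{0} = 1
g(7) = mex{0} = 1
g(8) = mex{0} = 1
So g(8) = 1.
Stack B is a plain Nim stack of size 11, so its Grundy value is 11.
Build the Grundy sequence for stack C with g(k) = mex{g(k−s) : s ∈ {1, 7}, s ≤ k}:
g(0) = mex{} = 0
g(1) = mex{0} = 1
g(2) = mex{1} = 0
g(3) = mex{0} = 1
g(4) = mex{1} = 0
g(5) = mex{0} = 1
g(6) = mex{1} = 0
g(7) = mex{0} = 1
g(8) = mex{1} = 0
g(9) = mex{0} = 1
So g(9) = 1.
The value of a disjunctive sum is the nim-sum of the parts.
Combined value = 1 XOR 11 XOR 1 = 11.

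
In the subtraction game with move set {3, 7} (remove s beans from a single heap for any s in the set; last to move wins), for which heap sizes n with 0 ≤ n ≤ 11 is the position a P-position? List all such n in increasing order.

0, 1, 2, 6, 10, 11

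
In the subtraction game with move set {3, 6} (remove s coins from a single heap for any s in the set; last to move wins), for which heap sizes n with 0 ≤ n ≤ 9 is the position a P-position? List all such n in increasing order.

0, 1, 2, 9

Build the Grundy sequence with g(k) = mex{g(k−s) : s ∈ {3, 6}, s ≤ k}:
g(0) = mex{} = 0
g(1) = mex{} = 0
g(2) = mex{} = 0
g(3) = mex{0} = 1
g(4) = mex{0} = 1
g(5) = mex{0} = 1
g(6) = mex{0,1} = 2
g(7) = mex{0,1} = 2
g(8) = mex{0,1} = 2
g(9) = mex{1,2} = 0
The P-positions (g = 0) in 0..9 are 0, 1, 2, 9.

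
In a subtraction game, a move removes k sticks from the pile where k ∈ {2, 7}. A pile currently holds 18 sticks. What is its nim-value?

0

Grundy values for subtraction set {2, 7}:
k:     0  1  2  3  4  5  6  7  8  9 10 11 12 13 14 15 16 17 18
g(k):  0  0  1  1  0  0  1  1  2  0  0  1  1  0  0  1  1  2  0
So g(18) = 0.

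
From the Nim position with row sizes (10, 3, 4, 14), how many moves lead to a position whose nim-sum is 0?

3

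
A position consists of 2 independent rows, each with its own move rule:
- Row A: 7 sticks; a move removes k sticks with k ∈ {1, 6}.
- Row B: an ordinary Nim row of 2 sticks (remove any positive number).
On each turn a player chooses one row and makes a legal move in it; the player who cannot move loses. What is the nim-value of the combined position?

2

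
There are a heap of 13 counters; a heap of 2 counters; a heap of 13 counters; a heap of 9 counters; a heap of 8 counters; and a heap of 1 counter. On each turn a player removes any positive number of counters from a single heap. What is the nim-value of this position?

2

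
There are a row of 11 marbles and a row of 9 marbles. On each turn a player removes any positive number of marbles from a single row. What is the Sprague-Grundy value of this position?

2

Nim-sum: 11 ⊕ 9 = 2.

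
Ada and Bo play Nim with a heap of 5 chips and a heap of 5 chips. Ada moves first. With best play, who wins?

Bo wins

Nim-sum: 5 ⊕ 5 = 0.
The nim-sum is 0, so this is a P-position: the player to move is in a losing position under optimal play; Ada is about to move from it and so loses — Bo wins.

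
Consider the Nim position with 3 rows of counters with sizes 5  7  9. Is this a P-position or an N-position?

Nim-sum: 5 ⊕ 7 ⊕ 9 = 11.
The nim-sum is 11 ≠ 0, so this is an N-position: the player to move can win.

N-position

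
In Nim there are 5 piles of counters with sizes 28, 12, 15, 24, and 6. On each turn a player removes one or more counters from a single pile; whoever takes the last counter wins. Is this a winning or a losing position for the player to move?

Compute the nim-sum pairwise:
28 ⊕ 12 = 16
16 ⊕ 15 = 31
31 ⊕ 24 = 7
7 ⊕ 6 = 1
The nim-sum is 1 ≠ 0, so this is an N-position: the player to move can win.

Winning position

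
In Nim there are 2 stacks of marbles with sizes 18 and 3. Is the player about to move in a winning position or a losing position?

Bitwise XOR of the heap sizes:
  10010  (18)
  00011  (3)
  -----
  10001  (17)
The nim-sum is 17 ≠ 0, so this is an N-position: the player to move can win.

Winning position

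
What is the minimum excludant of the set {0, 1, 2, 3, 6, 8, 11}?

The values 0, 1, 2, 3 are all present; 4 is the first non-negative integer missing from the set.

4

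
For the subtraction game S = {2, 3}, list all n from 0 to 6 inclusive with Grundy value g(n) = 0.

0, 1, 5, 6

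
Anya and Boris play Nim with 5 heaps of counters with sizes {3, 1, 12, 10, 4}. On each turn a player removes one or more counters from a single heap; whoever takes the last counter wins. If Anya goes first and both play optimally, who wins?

Boris wins

Compute the nim-sum pairwise:
3 ⊕ 1 = 2
2 ⊕ 12 = 14
14 ⊕ 10 = 4
4 ⊕ 4 = 0
The nim-sum is 0, so this is a P-position: the player to move is in a losing position under optimal play; Anya is about to move from it and so loses — Boris wins.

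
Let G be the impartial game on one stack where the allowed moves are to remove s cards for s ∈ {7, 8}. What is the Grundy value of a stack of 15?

Build the Grundy sequence with g(k) = mex{g(k−s) : s ∈ {7, 8}, s ≤ k}:
k:     0  1  2  3  4  5  6  7  8  9 10 11 12 13 14 15
g(k):  0  0  0  0  0  0  0  1  1  1  1  1  1  1  2  0
So g(15) = 0.

0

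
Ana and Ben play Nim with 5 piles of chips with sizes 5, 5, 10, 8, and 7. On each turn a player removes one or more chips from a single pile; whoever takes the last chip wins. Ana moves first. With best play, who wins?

Nim-sum: 5 ^ 5 ^ 10 ^ 8 ^ 7 = 5.
The nim-sum is 5 ≠ 0, so this is an N-position: the player to move can win; Ana has a winning move.

Ana wins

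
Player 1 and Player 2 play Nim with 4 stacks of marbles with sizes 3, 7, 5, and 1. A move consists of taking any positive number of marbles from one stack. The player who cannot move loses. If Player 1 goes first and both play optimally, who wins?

Player 2 wins

In binary:
  011  (3)
  111  (7)
  101  (5)
  001  (1)
  ---
  000  (0)
The nim-sum is 0, so this is a P-position: the player to move is in a losing position under optimal play; Player 1 is about to move from it and so loses — Player 2 wins.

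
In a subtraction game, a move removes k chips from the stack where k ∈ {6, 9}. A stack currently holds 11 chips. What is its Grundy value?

Grundy values for subtraction set {6, 9}:
k:     0  1  2  3  4  5  6  7  8  9 10 11
g(k):  0  0  0  0  0  0  1  1  1  1  1  1
So g(11) = 1.

1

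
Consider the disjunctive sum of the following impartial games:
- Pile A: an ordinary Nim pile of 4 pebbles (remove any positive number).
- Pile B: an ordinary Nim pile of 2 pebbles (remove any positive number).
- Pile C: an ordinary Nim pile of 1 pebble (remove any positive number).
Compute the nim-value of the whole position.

7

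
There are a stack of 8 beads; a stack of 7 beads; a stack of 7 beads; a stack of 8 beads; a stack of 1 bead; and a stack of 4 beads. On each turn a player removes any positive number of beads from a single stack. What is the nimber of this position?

5

In binary:
  1000  (8)
  0111  (7)
  0111  (7)
  1000  (8)
  0001  (1)
  0100  (4)
  ----
  0101  (5)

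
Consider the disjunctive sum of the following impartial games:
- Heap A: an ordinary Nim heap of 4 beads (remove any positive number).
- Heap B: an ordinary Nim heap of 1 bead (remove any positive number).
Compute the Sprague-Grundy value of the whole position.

5

Heap A is a plain Nim heap of size 4, so its Grundy value is 4.
Heap B is a plain Nim heap of size 1, so its Grundy value is 1.
The value of a disjunctive sum is the nim-sum of the parts.
Combined value = 4 XOR 1 = 5.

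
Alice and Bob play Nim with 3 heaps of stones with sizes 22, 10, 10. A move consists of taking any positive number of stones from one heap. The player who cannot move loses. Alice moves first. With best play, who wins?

Alice wins

Nim-sum: 22 ^ 10 ^ 10 = 22.
The nim-sum is 22 ≠ 0, so this is an N-position: the player to move can win; Alice has a winning move.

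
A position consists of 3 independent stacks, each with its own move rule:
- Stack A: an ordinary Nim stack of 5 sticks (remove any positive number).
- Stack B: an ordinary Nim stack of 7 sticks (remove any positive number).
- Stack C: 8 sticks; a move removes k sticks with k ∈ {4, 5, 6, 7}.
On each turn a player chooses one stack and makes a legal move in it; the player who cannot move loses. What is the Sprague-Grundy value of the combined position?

0

Stack A is a plain Nim stack of size 5, so its Grundy value is 5.
Stack B is a plain Nim stack of size 7, so its Grundy value is 7.
For stack C, compute g(0), g(1), … with moves {4, 5, 6, 7}:
g(0) = mex{} = 0
g(1) = mex{} = 0
g(2) = mex{} = 0
g(3) = mex{} = 0
g(4) = mex{0} = 1
g(5) = mex{0} = 1
g(6) = mex{0} = 1
g(7) = mex{0} = 1
g(8) = mex{0,1} = 2
So g(8) = 2.
By the Sprague-Grundy theorem, the Grundy value of a sum of independent games is the XOR of the component values.
Combined value = 5 XOR 7 XOR 2 = 0.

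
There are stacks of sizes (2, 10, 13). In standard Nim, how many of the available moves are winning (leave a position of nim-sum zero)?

In binary:
  0010  (2)
  1010  (10)
  1101  (13)
  ----
  0101  (5)
The overall nim-sum is X = 5. A stack of size p has a winning move iff p XOR X < p (reduce it to p XOR X).
  2: 2 XOR 5 = 7 ≥ 2 — no move.
  10: 10 XOR 5 = 15 ≥ 10 — no move.
  13: 13 XOR 5 = 8 < 13 — winning move (to 8).
That gives 1 winning move.

1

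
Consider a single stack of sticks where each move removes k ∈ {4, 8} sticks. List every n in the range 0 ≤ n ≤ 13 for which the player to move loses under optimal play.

Grundy values for subtraction set {4, 8}:
k:     0  1  2  3  4  5  6  7  8  9 10 11 12 13
g(k):  0  0  0  0  1  1  1  1  2  2  2  2  0  0
The P-positions (g = 0) in 0..13 are 0, 1, 2, 3, 12, 13.

0, 1, 2, 3, 12, 13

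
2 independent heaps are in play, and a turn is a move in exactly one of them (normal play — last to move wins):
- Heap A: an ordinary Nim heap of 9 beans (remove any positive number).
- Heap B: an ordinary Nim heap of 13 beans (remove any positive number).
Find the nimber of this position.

4

Heap A is a plain Nim heap of size 9, so its Grundy value is 9.
Heap B is a plain Nim heap of size 13, so its Grundy value is 13.
The value of a disjunctive sum is the nim-sum of the parts.
Combined value = 9 XOR 13 = 4.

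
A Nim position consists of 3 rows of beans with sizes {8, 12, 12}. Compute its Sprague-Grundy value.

8

Bitwise XOR of the heap sizes:
  1000  (8)
  1100  (12)
  1100  (12)
  ----
  1000  (8)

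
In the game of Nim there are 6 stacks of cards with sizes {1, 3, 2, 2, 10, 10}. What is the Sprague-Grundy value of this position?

2

Nim-sum: 1 ⊕ 3 ⊕ 2 ⊕ 2 ⊕ 10 ⊕ 10 = 2.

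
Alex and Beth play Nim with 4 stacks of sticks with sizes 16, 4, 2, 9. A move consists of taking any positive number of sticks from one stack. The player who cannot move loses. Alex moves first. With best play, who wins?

Alex wins

Nim-sum: 16 XOR 4 XOR 2 XOR 9 = 31.
The nim-sum is 31 ≠ 0, so this is an N-position: the player to move can win; Alex has a winning move.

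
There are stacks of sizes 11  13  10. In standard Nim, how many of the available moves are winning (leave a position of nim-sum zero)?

Write each in binary and XOR column by column:
  1011  (11)
  1101  (13)
  1010  (10)
  ----
  1100  (12)
The overall nim-sum is X = 12. A stack of size p has a winning move iff p XOR X < p (reduce it to p XOR X).
  11: 11 XOR 12 = 7 < 11 — winning move (to 7).
  13: 13 XOR 12 = 1 < 13 — winning move (to 1).
  10: 10 XOR 12 = 6 < 10 — winning move (to 6).
That gives 3 winning moves.

3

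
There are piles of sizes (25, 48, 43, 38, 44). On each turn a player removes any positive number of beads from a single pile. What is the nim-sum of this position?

8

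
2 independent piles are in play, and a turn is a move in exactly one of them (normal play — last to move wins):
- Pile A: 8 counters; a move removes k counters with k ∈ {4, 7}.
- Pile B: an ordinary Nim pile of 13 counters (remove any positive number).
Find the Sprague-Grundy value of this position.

For pile A, compute g(0), g(1), … with moves {4, 7}:
g(0) = mex{} = 0
g(1) = mex{} = 0
g(2) = mex{} = 0
g(3) = mex{} = 0
g(4) = mex{0} = 1
g(5) = mex{0} = 1
g(6) = mex{0} = 1
g(7) = mex{0} = 1
g(8) = mex{0,1} = 2
So g(8) = 2.
Pile B is a plain Nim pile of size 13, so its Grundy value is 13.
The value of a disjunctive sum is the nim-sum of the parts.
Combined value = 2 ⊕ 13 = 15.

15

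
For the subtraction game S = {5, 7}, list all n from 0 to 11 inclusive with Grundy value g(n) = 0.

0, 1, 2, 3, 4

Build the Grundy sequence with g(k) = mex{g(k−s) : s ∈ {5, 7}, s ≤ k}:
g(0) = mex{} = 0
g(1) = mex{} = 0
g(2) = mex{} = 0
g(3) = mex{} = 0
g(4) = mex{} = 0
g(5) = mex{0} = 1
g(6) = mex{0} = 1
g(7) = mex{0} = 1
g(8) = mex{0} = 1
g(9) = mex{0} = 1
g(10) = mex{0,1} = 2
g(11) = mex{0,1} = 2
The P-positions (g = 0) in 0..11 are 0, 1, 2, 3, 4.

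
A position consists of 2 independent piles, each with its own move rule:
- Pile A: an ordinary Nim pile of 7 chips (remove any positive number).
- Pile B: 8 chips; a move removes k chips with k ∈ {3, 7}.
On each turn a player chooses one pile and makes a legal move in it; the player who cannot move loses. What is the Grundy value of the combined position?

5

Pile A is a plain Nim pile of size 7, so its Grundy value is 7.
For pile B, compute g(0), g(1), … with moves {3, 7}:
k:     0  1  2  3  4  5  6  7  8
g(k):  0  0  0  1  1  1  0  2  2
So g(8) = 2.
The value of a disjunctive sum is the nim-sum of the parts.
Combined value = 7 XOR 2 = 5.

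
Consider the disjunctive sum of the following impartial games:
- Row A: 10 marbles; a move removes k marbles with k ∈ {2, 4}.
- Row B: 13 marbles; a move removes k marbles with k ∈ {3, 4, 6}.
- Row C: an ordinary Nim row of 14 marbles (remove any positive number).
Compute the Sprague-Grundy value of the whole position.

Grundy values for row A (subtraction set {2, 4}):
k:     0  1  2  3  4  5  6  7  8  9 10
g(k):  0  0  1  1  2  2  0  0  1  1  2
So g(10) = 2.
For row B, compute g(0), g(1), … with moves {3, 4, 6}:
g(0) = mex{} = 0
g(1) = mex{} = 0
g(2) = mex{} = 0
g(3) = mex{0} = 1
g(4) = mex{0} = 1
g(5) = mex{0} = 1
g(6) = mex{0,1} = 2
g(7) = mex{0,1} = 2
g(8) = mex{0,1} = 2
g(9) = mex{1,2} = 0
g(10) = mex{1,2} = 0
g(11) = mex{1,2} = 0
g(12) = mex{0,2} = 1
g(13) = mex{0,2} = 1
So g(13) = 1.
Row C is a plain Nim row of size 14, so its Grundy value is 14.
The value of a disjunctive sum is the nim-sum of the parts.
Combined value = 2 XOR 1 XOR 14 = 13.

13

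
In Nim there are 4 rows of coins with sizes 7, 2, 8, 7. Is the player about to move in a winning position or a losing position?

Winning position

Compute the nim-sum pairwise:
7 ⊕ 2 = 5
5 ⊕ 8 = 13
13 ⊕ 7 = 10
The nim-sum is 10 ≠ 0, so this is an N-position: the player to move can win.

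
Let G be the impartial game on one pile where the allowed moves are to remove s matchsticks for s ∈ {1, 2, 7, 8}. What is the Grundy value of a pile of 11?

Build the Grundy sequence with g(k) = mex{g(k−s) : s ∈ {1, 2, 7, 8}, s ≤ k}:
k:     0  1  2  3  4  5  6  7  8  9 10 11
g(k):  0  1  2  0  1  2  0  1  2  0  1  2
So g(11) = 2.

2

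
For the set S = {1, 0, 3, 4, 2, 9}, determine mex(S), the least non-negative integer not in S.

The values 0, 1, 2, 3, 4 are all present; 5 is the first non-negative integer missing from the set.

5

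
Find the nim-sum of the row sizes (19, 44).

63

Bitwise XOR of the heap sizes:
  010011  (19)
  101100  (44)
  ------
  111111  (63)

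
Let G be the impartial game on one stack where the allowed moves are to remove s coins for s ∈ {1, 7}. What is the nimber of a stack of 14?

Compute g(0), g(1), … for moves {1, 7}:
k:     0  1  2  3  4  5  6  7  8  9 10 11 12 13 14
g(k):  0  1  0  1  0  1  0  1  0  1  0  1  0  1  0
So g(14) = 0.

0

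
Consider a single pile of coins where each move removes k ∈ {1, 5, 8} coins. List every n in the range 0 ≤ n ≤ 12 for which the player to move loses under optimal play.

0, 2, 4, 6

Compute g(0), g(1), … for moves {1, 5, 8}:
g(0) = mex{} = 0
g(1) = mex{0} = 1
g(2) = mex{1} = 0
g(3) = mex{0} = 1
g(4) = mex{1} = 0
g(5) = mex{0} = 1
g(6) = mex{1} = 0
g(7) = mex{0} = 1
g(8) = mex{0,1} = 2
g(9) = mex{0,1,2} = 3
g(10) = mex{0,1,3} = 2
g(11) = mex{0,1,2} = 3
g(12) = mex{0,1,3} = 2
The P-positions (g = 0) in 0..12 are 0, 2, 4, 6.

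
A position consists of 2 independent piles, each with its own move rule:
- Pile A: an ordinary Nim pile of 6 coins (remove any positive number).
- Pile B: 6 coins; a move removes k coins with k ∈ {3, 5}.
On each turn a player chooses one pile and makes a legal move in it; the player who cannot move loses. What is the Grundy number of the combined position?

Pile A is a plain Nim pile of size 6, so its Grundy value is 6.
Build the Grundy sequence for pile B with g(k) = mex{g(k−s) : s ∈ {3, 5}, s ≤ k}:
k:     0  1  2  3  4  5  6
g(k):  0  0  0  1  1  1  2
So g(6) = 2.
The value of a disjunctive sum is the nim-sum of the parts.
Combined value = 6 ⊕ 2 = 4.

4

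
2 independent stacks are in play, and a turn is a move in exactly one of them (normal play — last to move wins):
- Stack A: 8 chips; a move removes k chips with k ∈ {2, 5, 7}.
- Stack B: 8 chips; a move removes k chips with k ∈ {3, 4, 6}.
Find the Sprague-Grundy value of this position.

0

Build the Grundy sequence for stack A with g(k) = mex{g(k−s) : s ∈ {2, 5, 7}, s ≤ k}:
g(0) = mex{} = 0
g(1) = mex{} = 0
g(2) = mex{0} = 1
g(3) = mex{0} = 1
g(4) = mex{1} = 0
g(5) = mex{0,1} = 2
g(6) = mex{0} = 1
g(7) = mex{0,1,2} = 3
g(8) = mex{0,1} = 2
So g(8) = 2.
Grundy values for stack B (subtraction set {3, 4, 6}):
g(0) = mex{} = 0
g(1) = mex{} = 0
g(2) = mex{} = 0
g(3) = mex{0} = 1
g(4) = mex{0} = 1
g(5) = mex{0} = 1
g(6) = mex{0,1} = 2
g(7) = mex{0,1} = 2
g(8) = mex{0,1} = 2
So g(8) = 2.
By the Sprague-Grundy theorem, the Grundy value of a sum of independent games is the XOR of the component values.
Combined value = 2 ⊕ 2 = 0.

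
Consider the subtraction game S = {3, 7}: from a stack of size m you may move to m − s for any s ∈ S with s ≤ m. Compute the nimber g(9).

1

Compute g(0), g(1), … for moves {3, 7}:
g(0) = mex{} = 0
g(1) = mex{} = 0
g(2) = mex{} = 0
g(3) = mex{0} = 1
g(4) = mex{0} = 1
g(5) = mex{0} = 1
g(6) = mex{1} = 0
g(7) = mex{0,1} = 2
g(8) = mex{0,1} = 2
g(9) = mex{0} = 1
So g(9) = 1.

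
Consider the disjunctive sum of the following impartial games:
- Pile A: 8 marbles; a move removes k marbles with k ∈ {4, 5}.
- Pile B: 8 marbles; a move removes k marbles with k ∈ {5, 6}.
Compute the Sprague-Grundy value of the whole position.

3

For pile A, compute g(0), g(1), … with moves {4, 5}:
k:     0  1  2  3  4  5  6  7  8
g(k):  0  0  0  0  1  1  1  1  2
So g(8) = 2.
Build the Grundy sequence for pile B with g(k) = mex{g(k−s) : s ∈ {5, 6}, s ≤ k}:
g(0) = mex{} = 0
g(1) = mex{} = 0
g(2) = mex{} = 0
g(3) = mex{} = 0
g(4) = mex{} = 0
g(5) = mex{0} = 1
g(6) = mex{0} = 1
g(7) = mex{0} = 1
g(8) = mex{0} = 1
So g(8) = 1.
By the Sprague-Grundy theorem, the Grundy value of a sum of independent games is the XOR of the component values.
Combined value = 2 ⊕ 1 = 3.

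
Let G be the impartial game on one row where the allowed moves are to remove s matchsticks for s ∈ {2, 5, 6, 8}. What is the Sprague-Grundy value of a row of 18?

Grundy values for subtraction set {2, 5, 6, 8}:
k:     0  1  2  3  4  5  6  7  8  9 10 11 12 13 14 15 16 17 18
g(k):  0  0  1  1  0  2  1  3  2  2  3  0  2  1  0  0  1  1  0
So g(18) = 0.

0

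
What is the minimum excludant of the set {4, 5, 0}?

1

0 is in the set but 1 is not, so the mex is 1.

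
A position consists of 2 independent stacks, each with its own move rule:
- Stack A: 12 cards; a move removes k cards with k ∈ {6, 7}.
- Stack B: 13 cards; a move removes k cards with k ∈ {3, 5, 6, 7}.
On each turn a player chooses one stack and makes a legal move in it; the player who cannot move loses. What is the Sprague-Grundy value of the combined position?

3

Grundy values for stack A (subtraction set {6, 7}):
g(0) = mex{} = 0
g(1) = mex{} = 0
g(2) = mex{} = 0
g(3) = mex{} = 0
g(4) = mex{} = 0
g(5) = mex{} = 0
g(6) = mex{0} = 1
g(7) = mex{0} = 1
g(8) = mex{0} = 1
g(9) = mex{0} = 1
g(10) = mex{0} = 1
g(11) = mex{0} = 1
g(12) = mex{0,1} = 2
So g(12) = 2.
Grundy values for stack B (subtraction set {3, 5, 6, 7}):
g(0) = mex{} = 0
g(1) = mex{} = 0
g(2) = mex{} = 0
g(3) = mex{0} = 1
g(4) = mex{0} = 1
g(5) = mex{0} = 1
g(6) = mex{0,1} = 2
g(7) = mex{0,1} = 2
g(8) = mex{0,1} = 2
g(9) = mex{0,1,2} = 3
g(10) = mex{1,2} = 0
g(11) = mex{1,2} = 0
g(12) = mex{1,2,3} = 0
g(13) = mex{0,2} = 1
So g(13) = 1.
The value of a disjunctive sum is the nim-sum of the parts.
Combined value = 2 XOR 1 = 3.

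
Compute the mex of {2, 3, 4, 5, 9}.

0 is not in the set, so the mex is 0.

0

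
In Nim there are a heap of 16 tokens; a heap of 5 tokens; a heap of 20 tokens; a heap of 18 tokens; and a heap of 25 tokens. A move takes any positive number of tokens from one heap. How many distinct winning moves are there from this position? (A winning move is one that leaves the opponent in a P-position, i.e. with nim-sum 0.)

1

Compute the nim-sum pairwise:
16 ^ 5 = 21
21 ^ 20 = 1
1 ^ 18 = 19
19 ^ 25 = 10
The overall nim-sum is X = 10. A heap of size p has a winning move iff p XOR X < p (reduce it to p XOR X).
  16: 16 XOR 10 = 26 ≥ 16 — no move.
  5: 5 XOR 10 = 15 ≥ 5 — no move.
  20: 20 XOR 10 = 30 ≥ 20 — no move.
  18: 18 XOR 10 = 24 ≥ 18 — no move.
  25: 25 XOR 10 = 19 < 25 — winning move (to 19).
That gives 1 winning move.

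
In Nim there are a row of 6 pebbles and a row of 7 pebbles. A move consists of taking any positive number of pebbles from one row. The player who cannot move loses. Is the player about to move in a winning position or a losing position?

Winning position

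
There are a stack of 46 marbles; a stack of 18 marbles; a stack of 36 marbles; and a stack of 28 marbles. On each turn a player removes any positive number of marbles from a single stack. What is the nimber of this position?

4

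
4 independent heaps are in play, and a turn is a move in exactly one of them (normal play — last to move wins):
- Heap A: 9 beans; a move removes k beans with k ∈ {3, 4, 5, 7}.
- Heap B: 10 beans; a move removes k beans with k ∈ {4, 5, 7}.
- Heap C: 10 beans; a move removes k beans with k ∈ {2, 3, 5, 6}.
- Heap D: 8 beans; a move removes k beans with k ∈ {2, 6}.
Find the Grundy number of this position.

Grundy values for heap A (subtraction set {3, 4, 5, 7}):
g(0) = mex{} = 0
g(1) = mex{} = 0
g(2) = mex{} = 0
g(3) = mex{0} = 1
g(4) = mex{0} = 1
g(5) = mex{0} = 1
g(6) = mex{0,1} = 2
g(7) = mex{0,1} = 2
g(8) = mex{0,1} = 2
g(9) = mex{0,1,2} = 3
So g(9) = 3.
Build the Grundy sequence for heap B with g(k) = mex{g(k−s) : s ∈ {4, 5, 7}, s ≤ k}:
k:     0  1  2  3  4  5  6  7  8  9 10
g(k):  0  0  0  0  1  1  1  1  2  2  2
So g(10) = 2.
Grundy values for heap C (subtraction set {2, 3, 5, 6}):
k:     0  1  2  3  4  5  6  7  8  9 10
g(k):  0  0  1  1  2  2  3  3  0  0  1
So g(10) = 1.
Grundy values for heap D (subtraction set {2, 6}):
k:     0  1  2  3  4  5  6  7  8
g(k):  0  0  1  1  0  0  1  1  0
So g(8) = 0.
By the Sprague-Grundy theorem, the Grundy value of a sum of independent games is the XOR of the component values.
Combined value = 3 XOR 2 XOR 1 XOR 0 = 0.

0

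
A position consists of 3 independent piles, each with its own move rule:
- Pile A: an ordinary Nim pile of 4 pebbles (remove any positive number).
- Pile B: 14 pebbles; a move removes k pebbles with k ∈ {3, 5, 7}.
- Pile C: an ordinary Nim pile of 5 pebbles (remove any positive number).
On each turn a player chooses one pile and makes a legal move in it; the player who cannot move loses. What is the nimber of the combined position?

0

Pile A is a plain Nim pile of size 4, so its Grundy value is 4.
Grundy values for pile B (subtraction set {3, 5, 7}):
k:     0  1  2  3  4  5  6  7  8  9 10 11 12 13 14
g(k):  0  0  0  1  1  1  2  2  2  3  0  0  0  1  1
So g(14) = 1.
Pile C is a plain Nim pile of size 5, so its Grundy value is 5.
By the Sprague-Grundy theorem, the Grundy value of a sum of independent games is the XOR of the component values.
Combined value = 4 ⊕ 1 ⊕ 5 = 0.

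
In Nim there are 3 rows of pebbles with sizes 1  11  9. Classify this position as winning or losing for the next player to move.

Compute the nim-sum pairwise:
1 ⊕ 11 = 10
10 ⊕ 9 = 3
The nim-sum is 3 ≠ 0, so this is an N-position: the player to move can win.

Winning position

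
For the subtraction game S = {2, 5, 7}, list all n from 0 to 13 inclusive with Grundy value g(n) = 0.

0, 1, 4, 10, 13

Grundy values for subtraction set {2, 5, 7}:
g(0) = mex{} = 0
g(1) = mex{} = 0
g(2) = mex{0} = 1
g(3) = mex{0} = 1
g(4) = mex{1} = 0
g(5) = mex{0,1} = 2
g(6) = mex{0} = 1
g(7) = mex{0,1,2} = 3
g(8) = mex{0,1} = 2
g(9) = mex{0,1,3} = 2
g(10) = mex{1,2} = 0
g(11) = mex{0,1,2} = 3
g(12) = mex{0,2,3} = 1
g(13) = mex{1,2,3} = 0
The P-positions (g = 0) in 0..13 are 0, 1, 4, 10, 13.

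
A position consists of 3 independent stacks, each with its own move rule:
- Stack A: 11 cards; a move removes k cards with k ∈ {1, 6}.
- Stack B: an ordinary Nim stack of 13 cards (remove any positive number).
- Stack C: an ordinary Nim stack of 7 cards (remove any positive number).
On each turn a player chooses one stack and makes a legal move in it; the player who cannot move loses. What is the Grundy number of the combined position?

10

Grundy values for stack A (subtraction set {1, 6}):
k:     0  1  2  3  4  5  6  7  8  9 10 11
g(k):  0  1  0  1  0  1  2  0  1  0  1  0
So g(11) = 0.
Stack B is a plain Nim stack of size 13, so its Grundy value is 13.
Stack C is a plain Nim stack of size 7, so its Grundy value is 7.
By the Sprague-Grundy theorem, the Grundy value of a sum of independent games is the XOR of the component values.
Combined value = 0 ⊕ 13 ⊕ 7 = 10.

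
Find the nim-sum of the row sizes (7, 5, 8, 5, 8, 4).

In binary:
  0111  (7)
  0101  (5)
  1000  (8)
  0101  (5)
  1000  (8)
  0100  (4)
  ----
  0011  (3)

3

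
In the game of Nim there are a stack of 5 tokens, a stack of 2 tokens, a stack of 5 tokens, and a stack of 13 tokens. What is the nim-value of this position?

15

Write each in binary and XOR column by column:
  0101  (5)
  0010  (2)
  0101  (5)
  1101  (13)
  ----
  1111  (15)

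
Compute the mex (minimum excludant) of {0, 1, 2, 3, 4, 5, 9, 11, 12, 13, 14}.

6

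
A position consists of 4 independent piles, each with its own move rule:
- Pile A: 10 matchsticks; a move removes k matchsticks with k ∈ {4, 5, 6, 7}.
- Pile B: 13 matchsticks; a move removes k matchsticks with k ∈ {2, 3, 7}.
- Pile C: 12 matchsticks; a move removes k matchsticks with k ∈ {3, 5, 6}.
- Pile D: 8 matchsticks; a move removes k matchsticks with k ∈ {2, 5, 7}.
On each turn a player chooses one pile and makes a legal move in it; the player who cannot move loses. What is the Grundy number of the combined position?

0

Grundy values for pile A (subtraction set {4, 5, 6, 7}):
k:     0  1  2  3  4  5  6  7  8  9 10
g(k):  0  0  0  0  1  1  1  1  2  2  2
So g(10) = 2.
For pile B, compute g(0), g(1), … with moves {2, 3, 7}:
k:     0  1  2  3  4  5  6  7  8  9 10 11 12 13
g(k):  0  0  1  1  2  0  0  1  1  2  0  0  1  1
So g(13) = 1.
Grundy values for pile C (subtraction set {3, 5, 6}):
g(0) = mex{} = 0
g(1) = mex{} = 0
g(2) = mex{} = 0
g(3) = mex{0} = 1
g(4) = mex{0} = 1
g(5) = mex{0} = 1
g(6) = mex{0,1} = 2
g(7) = mex{0,1} = 2
g(8) = mex{0,1} = 2
g(9) = mex{1,2} = 0
g(10) = mex{1,2} = 0
g(11) = mex{1,2} = 0
g(12) = mex{0,2} = 1
So g(12) = 1.
For pile D, compute g(0), g(1), … with moves {2, 5, 7}:
g(0) = mex{} = 0
g(1) = mex{} = 0
g(2) = mex{0} = 1
g(3) = mex{0} = 1
g(4) = mex{1} = 0
g(5) = mex{0,1} = 2
g(6) = mex{0} = 1
g(7) = mex{0,1,2} = 3
g(8) = mex{0,1} = 2
So g(8) = 2.
By the Sprague-Grundy theorem, the Grundy value of a sum of independent games is the XOR of the component values.
Combined value = 2 ⊕ 1 ⊕ 1 ⊕ 2 = 0.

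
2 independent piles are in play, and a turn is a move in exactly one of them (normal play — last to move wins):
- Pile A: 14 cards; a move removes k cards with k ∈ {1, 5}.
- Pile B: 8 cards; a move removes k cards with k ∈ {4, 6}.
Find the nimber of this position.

2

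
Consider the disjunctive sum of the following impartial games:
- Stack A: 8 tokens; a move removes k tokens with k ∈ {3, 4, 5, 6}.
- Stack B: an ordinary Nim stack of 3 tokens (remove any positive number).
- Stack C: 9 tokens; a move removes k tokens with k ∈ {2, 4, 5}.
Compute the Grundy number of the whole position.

Build the Grundy sequence for stack A with g(k) = mex{g(k−s) : s ∈ {3, 4, 5, 6}, s ≤ k}:
g(0) = mex{} = 0
g(1) = mex{} = 0
g(2) = mex{} = 0
g(3) = mex{0} = 1
g(4) = mex{0} = 1
g(5) = mex{0} = 1
g(6) = mex{0,1} = 2
g(7) = mex{0,1} = 2
g(8) = mex{0,1} = 2
So g(8) = 2.
Stack B is a plain Nim stack of size 3, so its Grundy value is 3.
For stack C, compute g(0), g(1), … with moves {2, 4, 5}:
g(0) = mex{} = 0
g(1) = mex{} = 0
g(2) = mex{0} = 1
g(3) = mex{0} = 1
g(4) = mex{0,1} = 2
g(5) = mex{0,1} = 2
g(6) = mex{0,1,2} = 3
g(7) = mex{1,2} = 0
g(8) = mex{1,2,3} = 0
g(9) = mex{0,2} = 1
So g(9) = 1.
The value of a disjunctive sum is the nim-sum of the parts.
Combined value = 2 XOR 3 XOR 1 = 0.

0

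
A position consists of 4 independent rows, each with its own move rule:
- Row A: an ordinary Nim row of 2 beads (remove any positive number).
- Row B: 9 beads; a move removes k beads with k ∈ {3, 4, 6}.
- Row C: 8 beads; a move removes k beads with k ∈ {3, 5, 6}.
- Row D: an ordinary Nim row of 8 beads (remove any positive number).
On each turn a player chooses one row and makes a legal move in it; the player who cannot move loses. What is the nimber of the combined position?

Row A is a plain Nim row of size 2, so its Grundy value is 2.
Build the Grundy sequence for row B with g(k) = mex{g(k−s) : s ∈ {3, 4, 6}, s ≤ k}:
g(0) = mex{} = 0
g(1) = mex{} = 0
g(2) = mex{} = 0
g(3) = mex{0} = 1
g(4) = mex{0} = 1
g(5) = mex{0} = 1
g(6) = mex{0,1} = 2
g(7) = mex{0,1} = 2
g(8) = mex{0,1} = 2
g(9) = mex{1,2} = 0
So g(9) = 0.
For row C, compute g(0), g(1), … with moves {3, 5, 6}:
k:     0  1  2  3  4  5  6  7  8
g(k):  0  0  0  1  1  1  2  2  2
So g(8) = 2.
Row D is a plain Nim row of size 8, so its Grundy value is 8.
By the Sprague-Grundy theorem, the Grundy value of a sum of independent games is the XOR of the component values.
Combined value = 2 ⊕ 0 ⊕ 2 ⊕ 8 = 8.

8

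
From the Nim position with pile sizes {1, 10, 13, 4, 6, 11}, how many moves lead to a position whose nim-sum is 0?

3

In binary:
  0001  (1)
  1010  (10)
  1101  (13)
  0100  (4)
  0110  (6)
  1011  (11)
  ----
  1111  (15)
The overall nim-sum is X = 15. A pile of size p has a winning move iff p XOR X < p (reduce it to p XOR X).
  1: 1 XOR 15 = 14 ≥ 1 — no move.
  10: 10 XOR 15 = 5 < 10 — winning move (to 5).
  13: 13 XOR 15 = 2 < 13 — winning move (to 2).
  4: 4 XOR 15 = 11 ≥ 4 — no move.
  6: 6 XOR 15 = 9 ≥ 6 — no move.
  11: 11 XOR 15 = 4 < 11 — winning move (to 4).
That gives 3 winning moves.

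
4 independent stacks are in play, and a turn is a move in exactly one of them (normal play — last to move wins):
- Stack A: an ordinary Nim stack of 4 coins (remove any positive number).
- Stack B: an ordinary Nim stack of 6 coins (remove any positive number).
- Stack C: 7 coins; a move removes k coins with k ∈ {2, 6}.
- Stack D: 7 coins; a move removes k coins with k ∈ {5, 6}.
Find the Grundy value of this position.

2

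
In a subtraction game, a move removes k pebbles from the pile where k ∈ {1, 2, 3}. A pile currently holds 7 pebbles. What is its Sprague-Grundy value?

3

Compute g(0), g(1), … for moves {1, 2, 3}:
g(0) = mex{} = 0
g(1) = mex{0} = 1
g(2) = mex{0,1} = 2
g(3) = mex{0,1,2} = 3
g(4) = mex{1,2,3} = 0
g(5) = mex{0,2,3} = 1
g(6) = mex{0,1,3} = 2
g(7) = mex{0,1,2} = 3
So g(7) = 3.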